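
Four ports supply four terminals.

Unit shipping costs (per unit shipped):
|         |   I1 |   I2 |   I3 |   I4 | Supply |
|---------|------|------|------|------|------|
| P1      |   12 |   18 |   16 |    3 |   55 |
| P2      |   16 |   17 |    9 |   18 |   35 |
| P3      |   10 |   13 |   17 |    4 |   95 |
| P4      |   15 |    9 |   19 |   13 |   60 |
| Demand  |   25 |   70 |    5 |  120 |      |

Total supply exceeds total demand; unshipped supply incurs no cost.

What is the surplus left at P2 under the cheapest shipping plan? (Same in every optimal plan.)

An optimal plan:
  P1 to I4: 55 × 3 = 165
  P2 to I2: 5 × 17 = 85
  P2 to I3: 5 × 9 = 45
  P3 to I1: 25 × 10 = 250
  P3 to I2: 5 × 13 = 65
  P3 to I4: 65 × 4 = 260
  P4 to I2: 60 × 9 = 540
Total cost = 1410.
P2 ships 10 of its 35, leaving 25.

25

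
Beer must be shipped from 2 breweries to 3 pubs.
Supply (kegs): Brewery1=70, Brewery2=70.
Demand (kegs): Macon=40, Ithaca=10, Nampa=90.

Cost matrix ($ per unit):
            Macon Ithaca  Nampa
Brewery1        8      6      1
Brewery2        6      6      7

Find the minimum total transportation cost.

An optimal shipping plan:
  Brewery1->Nampa: 70 × $1 = $70
  Brewery2->Macon: 40 × $6 = $240
  Brewery2->Ithaca: 10 × $6 = $60
  Brewery2->Nampa: 20 × $7 = $140
Total = 70 + 240 + 60 + 140 = $510.

510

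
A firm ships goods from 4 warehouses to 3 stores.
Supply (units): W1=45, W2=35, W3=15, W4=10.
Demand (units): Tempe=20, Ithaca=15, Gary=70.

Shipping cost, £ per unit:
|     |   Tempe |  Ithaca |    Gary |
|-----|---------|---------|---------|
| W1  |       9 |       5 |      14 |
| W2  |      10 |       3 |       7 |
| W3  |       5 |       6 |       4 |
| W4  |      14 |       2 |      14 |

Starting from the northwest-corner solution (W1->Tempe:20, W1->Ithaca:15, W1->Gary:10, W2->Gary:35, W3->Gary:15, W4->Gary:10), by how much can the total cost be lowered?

Current plan cost = 20·9 + 15·5 + 10·14 + 35·7 + 15·4 + 10·14 = £840.
Optimal plan:
  W1–Tempe: 20 units
  W1–Ithaca: 5 units
  W1–Gary: 20 units
  W2–Gary: 35 units
  W3–Gary: 15 units
  W4–Ithaca: 10 units
Optimal cost = £810.
Saving = 840 − 810 = £30.

30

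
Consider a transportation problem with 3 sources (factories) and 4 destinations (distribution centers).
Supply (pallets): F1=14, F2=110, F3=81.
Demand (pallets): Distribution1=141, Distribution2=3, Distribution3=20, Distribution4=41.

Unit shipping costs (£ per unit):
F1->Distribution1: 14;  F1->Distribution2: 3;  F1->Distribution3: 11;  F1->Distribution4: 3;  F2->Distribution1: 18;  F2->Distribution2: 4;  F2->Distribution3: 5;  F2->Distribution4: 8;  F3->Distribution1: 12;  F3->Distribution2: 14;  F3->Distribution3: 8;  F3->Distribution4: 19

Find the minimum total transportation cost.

2422

A cheapest plan:
  F1→Distribution4: 14 × £3 = £42
  F2→Distribution1: 60 × £18 = £1080
  F2→Distribution2: 3 × £4 = £12
  F2→Distribution3: 20 × £5 = £100
  F2→Distribution4: 27 × £8 = £216
  F3→Distribution1: 81 × £12 = £972
Total = 42 + 1080 + 12 + 100 + 216 + 972 = £2422.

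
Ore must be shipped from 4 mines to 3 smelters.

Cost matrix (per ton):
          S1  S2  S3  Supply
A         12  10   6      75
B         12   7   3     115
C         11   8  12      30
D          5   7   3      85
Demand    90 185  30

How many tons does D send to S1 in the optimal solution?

85

Optimal shipments:
  A to S1: 5 × 12 = 60
  A to S2: 70 × 10 = 700
  B to S2: 85 × 7 = 595
  B to S3: 30 × 3 = 90
  C to S2: 30 × 8 = 240
  D to S1: 85 × 5 = 425
Total cost = 2110.
So D→S1 carries 85 tons.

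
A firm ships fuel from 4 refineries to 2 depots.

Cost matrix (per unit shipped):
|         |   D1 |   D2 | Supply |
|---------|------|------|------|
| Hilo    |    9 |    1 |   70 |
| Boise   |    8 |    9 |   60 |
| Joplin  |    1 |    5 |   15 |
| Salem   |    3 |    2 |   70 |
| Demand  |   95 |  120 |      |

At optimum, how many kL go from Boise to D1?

Solving gives:
  Hilo–D2: 70 × 1 = 70
  Boise–D1: 60 × 8 = 480
  Joplin–D1: 15 × 1 = 15
  Salem–D1: 20 × 3 = 60
  Salem–D2: 50 × 2 = 100
Total cost = 725.
So Boise→D1 carries 60 kL.

60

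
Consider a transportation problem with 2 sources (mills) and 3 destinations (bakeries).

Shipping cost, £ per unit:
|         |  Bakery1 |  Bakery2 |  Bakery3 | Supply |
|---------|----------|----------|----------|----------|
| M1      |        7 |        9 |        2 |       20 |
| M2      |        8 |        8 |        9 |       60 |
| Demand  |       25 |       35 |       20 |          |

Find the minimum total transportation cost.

520

One minimum-cost allocation:
  M1 to Bakery3: 20 sacks
  M2 to Bakery1: 25 sacks
  M2 to Bakery2: 35 sacks
Total cost = £520.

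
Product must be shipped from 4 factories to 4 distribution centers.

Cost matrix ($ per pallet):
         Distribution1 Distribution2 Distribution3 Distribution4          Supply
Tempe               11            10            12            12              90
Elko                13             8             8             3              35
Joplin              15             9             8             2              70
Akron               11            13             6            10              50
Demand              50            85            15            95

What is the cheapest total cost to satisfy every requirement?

1685

Optimal allocation:
  Tempe to Distribution1: 15 × $11 = $165
  Tempe to Distribution2: 75 × $10 = $750
  Elko to Distribution2: 10 × $8 = $80
  Elko to Distribution4: 25 × $3 = $75
  Joplin to Distribution4: 70 × $2 = $140
  Akron to Distribution1: 35 × $11 = $385
  Akron to Distribution3: 15 × $6 = $90
Total = 165 + 750 + 80 + 75 + 140 + 385 + 90 = $1685.
(Supply check: Tempe ships 90; Elko ships 35; Joplin ships 70; Akron ships 50.)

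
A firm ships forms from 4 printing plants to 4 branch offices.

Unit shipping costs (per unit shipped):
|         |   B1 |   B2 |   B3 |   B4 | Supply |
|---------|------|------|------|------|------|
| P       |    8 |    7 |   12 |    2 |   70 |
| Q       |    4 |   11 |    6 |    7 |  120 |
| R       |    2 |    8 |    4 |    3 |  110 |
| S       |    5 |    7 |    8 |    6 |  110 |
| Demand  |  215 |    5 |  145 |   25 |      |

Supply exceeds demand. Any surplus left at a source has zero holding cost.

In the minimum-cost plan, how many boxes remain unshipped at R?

Minimum-cost shipments:
  P→B1: 20 × 8 = 160
  P→B2: 5 × 7 = 35
  P→B4: 25 × 2 = 50
  Q→B1: 85 × 4 = 340
  Q→B3: 35 × 6 = 210
  R→B3: 110 × 4 = 440
  S→B1: 110 × 5 = 550
Total cost = 1785.
R ships 110 of its 110, leaving 0.

0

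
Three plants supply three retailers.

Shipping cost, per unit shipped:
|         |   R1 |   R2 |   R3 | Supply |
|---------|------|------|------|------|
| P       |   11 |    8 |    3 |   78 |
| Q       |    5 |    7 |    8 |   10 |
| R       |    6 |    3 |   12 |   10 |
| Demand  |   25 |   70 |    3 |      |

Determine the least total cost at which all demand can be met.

A cheapest plan:
  P–R1: 5 × 11 = 55
  P–R2: 70 × 8 = 560
  P–R3: 3 × 3 = 9
  Q–R1: 10 × 5 = 50
  R–R1: 10 × 6 = 60
Total = 55 + 560 + 9 + 50 + 60 = 734.

734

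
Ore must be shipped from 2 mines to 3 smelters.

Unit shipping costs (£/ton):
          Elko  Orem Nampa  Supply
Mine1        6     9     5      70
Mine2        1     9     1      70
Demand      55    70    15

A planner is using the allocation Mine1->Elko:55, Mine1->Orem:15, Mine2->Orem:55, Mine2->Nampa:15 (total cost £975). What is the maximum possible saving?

Current plan cost = 55·6 + 15·9 + 55·9 + 15·1 = £975.
Optimal plan:
  Mine1->Orem: 70 × £9 = £630
  Mine2->Elko: 55 × £1 = £55
  Mine2->Nampa: 15 × £1 = £15
Optimal cost = £700.
Saving = 975 − 700 = £275.

275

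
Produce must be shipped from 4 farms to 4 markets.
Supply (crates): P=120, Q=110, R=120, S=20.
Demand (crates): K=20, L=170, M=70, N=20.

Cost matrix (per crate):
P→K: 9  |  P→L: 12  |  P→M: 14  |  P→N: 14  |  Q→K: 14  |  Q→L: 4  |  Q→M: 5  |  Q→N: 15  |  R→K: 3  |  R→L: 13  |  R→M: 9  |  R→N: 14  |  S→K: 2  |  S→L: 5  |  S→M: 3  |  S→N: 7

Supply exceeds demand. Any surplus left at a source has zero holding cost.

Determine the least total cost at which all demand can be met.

Optimal allocation:
  P->L: 40 × 12 = 480
  P->N: 20 × 14 = 280
  Q->L: 110 × 4 = 440
  R->K: 20 × 3 = 60
  R->M: 70 × 9 = 630
  S->L: 20 × 5 = 100
Total = 480 + 280 + 440 + 60 + 630 + 100 = 1990.

1990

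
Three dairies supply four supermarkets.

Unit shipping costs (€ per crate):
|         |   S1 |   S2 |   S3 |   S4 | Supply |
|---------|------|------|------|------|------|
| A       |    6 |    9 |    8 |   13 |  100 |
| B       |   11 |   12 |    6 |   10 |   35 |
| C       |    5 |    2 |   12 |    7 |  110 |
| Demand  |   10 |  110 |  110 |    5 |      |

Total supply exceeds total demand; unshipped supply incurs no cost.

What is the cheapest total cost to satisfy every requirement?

An optimal shipping plan:
  A→S1: 10 × €6 = €60
  A→S3: 80 × €8 = €640
  B→S3: 30 × €6 = €180
  B→S4: 5 × €10 = €50
  C→S2: 110 × €2 = €220
Total = 60 + 640 + 180 + 50 + 220 = €1150.
(Supply check: A ships 90; B ships 35; C ships 110.)

1150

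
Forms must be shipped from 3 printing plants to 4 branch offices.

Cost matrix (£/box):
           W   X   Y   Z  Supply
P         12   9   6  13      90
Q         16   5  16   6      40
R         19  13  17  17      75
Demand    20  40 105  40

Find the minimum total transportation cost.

Optimal allocation:
  P->Y: 90 × £6 = £540
  Q->Z: 40 × £6 = £240
  R->W: 20 × £19 = £380
  R->X: 40 × £13 = £520
  R->Y: 15 × £17 = £255
Total = 540 + 240 + 380 + 520 + 255 = £1935.
(Supply check: P ships 90; Q ships 40; R ships 75.)

1935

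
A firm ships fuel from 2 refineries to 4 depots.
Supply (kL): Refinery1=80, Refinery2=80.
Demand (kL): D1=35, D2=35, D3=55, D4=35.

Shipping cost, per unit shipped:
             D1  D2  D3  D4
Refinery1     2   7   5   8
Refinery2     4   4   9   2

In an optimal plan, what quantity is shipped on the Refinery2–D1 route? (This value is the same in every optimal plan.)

10

The minimum-cost plan:
  Refinery1→D1: 25 × 2 = 50
  Refinery1→D3: 55 × 5 = 275
  Refinery2→D1: 10 × 4 = 40
  Refinery2→D2: 35 × 4 = 140
  Refinery2→D4: 35 × 2 = 70
Total cost = 575.
So Refinery2→D1 carries 10 kL.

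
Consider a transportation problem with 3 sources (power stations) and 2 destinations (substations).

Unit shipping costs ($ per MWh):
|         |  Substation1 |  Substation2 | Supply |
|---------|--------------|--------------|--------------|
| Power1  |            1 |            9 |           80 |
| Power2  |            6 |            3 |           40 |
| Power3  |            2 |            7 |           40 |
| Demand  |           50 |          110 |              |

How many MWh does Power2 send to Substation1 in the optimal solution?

0

The minimum-cost plan:
  Power1→Substation1: 50 × $1 = $50
  Power1→Substation2: 30 × $9 = $270
  Power2→Substation2: 40 × $3 = $120
  Power3→Substation2: 40 × $7 = $280
Total cost = $720.
The route Power2→Substation1 is not used.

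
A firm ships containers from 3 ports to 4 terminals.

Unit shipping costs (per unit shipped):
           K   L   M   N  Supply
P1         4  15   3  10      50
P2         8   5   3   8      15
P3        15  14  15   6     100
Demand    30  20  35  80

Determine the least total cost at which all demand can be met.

985

An optimal shipping plan:
  P1–K: 30 × 4 = 120
  P1–M: 20 × 3 = 60
  P2–M: 15 × 3 = 45
  P3–L: 20 × 14 = 280
  P3–N: 80 × 6 = 480
Total = 120 + 60 + 45 + 280 + 480 = 985.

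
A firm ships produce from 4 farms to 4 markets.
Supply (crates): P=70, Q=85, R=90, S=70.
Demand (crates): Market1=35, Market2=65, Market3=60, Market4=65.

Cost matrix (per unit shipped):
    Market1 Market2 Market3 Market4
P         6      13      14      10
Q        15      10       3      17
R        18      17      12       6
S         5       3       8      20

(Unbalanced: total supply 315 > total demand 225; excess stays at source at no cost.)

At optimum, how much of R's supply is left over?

25

An optimal plan:
  P to Market1: 30 crates
  Q to Market3: 60 crates
  R to Market4: 65 crates
  S to Market1: 5 crates
  S to Market2: 65 crates
Total cost = 970.
R ships 65 of its 90, leaving 25.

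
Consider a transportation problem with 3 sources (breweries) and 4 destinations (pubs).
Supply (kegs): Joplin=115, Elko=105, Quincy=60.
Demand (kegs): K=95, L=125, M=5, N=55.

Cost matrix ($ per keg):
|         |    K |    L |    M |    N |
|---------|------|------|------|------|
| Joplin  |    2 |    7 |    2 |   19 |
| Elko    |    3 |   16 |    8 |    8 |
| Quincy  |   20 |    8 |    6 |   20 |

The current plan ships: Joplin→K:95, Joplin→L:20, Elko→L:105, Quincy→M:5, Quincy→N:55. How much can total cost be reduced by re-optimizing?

1515

Current plan cost = 95·2 + 20·7 + 105·16 + 5·6 + 55·20 = $3140.
Optimal plan:
  Joplin–K: 45 × $2 = $90
  Joplin–L: 65 × $7 = $455
  Joplin–M: 5 × $2 = $10
  Elko–K: 50 × $3 = $150
  Elko–N: 55 × $8 = $440
  Quincy–L: 60 × $8 = $480
Optimal cost = $1625.
Saving = 3140 − 1625 = $1515.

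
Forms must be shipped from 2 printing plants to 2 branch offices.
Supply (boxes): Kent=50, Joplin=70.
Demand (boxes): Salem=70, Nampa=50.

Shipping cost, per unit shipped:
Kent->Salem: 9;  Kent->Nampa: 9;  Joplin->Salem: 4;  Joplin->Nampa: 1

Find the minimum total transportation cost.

An optimal shipping plan:
  Kent→Salem: 50 boxes
  Joplin→Salem: 20 boxes
  Joplin→Nampa: 50 boxes
Total cost = 580.

580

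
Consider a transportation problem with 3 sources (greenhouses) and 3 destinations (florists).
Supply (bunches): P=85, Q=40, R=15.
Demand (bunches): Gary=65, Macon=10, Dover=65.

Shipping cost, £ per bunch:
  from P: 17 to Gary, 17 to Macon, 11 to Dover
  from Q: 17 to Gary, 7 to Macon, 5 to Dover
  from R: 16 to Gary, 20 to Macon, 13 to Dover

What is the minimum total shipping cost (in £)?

1695

An optimal shipping plan:
  P to Gary: 50 × £17 = £850
  P to Dover: 35 × £11 = £385
  Q to Macon: 10 × £7 = £70
  Q to Dover: 30 × £5 = £150
  R to Gary: 15 × £16 = £240
Total = 850 + 385 + 70 + 150 + 240 = £1695.
(Supply check: P ships 85; Q ships 40; R ships 15.)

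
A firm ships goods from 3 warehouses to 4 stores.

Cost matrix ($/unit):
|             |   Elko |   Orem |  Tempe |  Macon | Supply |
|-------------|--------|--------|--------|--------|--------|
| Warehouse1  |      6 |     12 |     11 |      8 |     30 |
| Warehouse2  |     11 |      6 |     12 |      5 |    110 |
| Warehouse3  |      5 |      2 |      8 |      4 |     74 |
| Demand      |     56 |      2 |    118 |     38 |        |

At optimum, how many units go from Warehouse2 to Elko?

Optimal shipments:
  Warehouse1->Elko: 30 × $6 = $180
  Warehouse2->Orem: 2 × $6 = $12
  Warehouse2->Tempe: 70 × $12 = $840
  Warehouse2->Macon: 38 × $5 = $190
  Warehouse3->Elko: 26 × $5 = $130
  Warehouse3->Tempe: 48 × $8 = $384
Total cost = $1736.
The route Warehouse2→Elko is not used.

0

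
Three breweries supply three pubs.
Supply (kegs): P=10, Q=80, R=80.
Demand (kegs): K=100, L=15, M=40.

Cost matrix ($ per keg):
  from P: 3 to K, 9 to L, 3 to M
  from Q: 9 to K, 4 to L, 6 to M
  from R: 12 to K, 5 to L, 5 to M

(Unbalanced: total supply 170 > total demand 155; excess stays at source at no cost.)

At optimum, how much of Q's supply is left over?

Minimum-cost shipments:
  P→K: 10 × $3 = $30
  Q→K: 80 × $9 = $720
  R→K: 10 × $12 = $120
  R→L: 15 × $5 = $75
  R→M: 40 × $5 = $200
Total cost = $1145.
Q ships 80 of its 80, leaving 0.

0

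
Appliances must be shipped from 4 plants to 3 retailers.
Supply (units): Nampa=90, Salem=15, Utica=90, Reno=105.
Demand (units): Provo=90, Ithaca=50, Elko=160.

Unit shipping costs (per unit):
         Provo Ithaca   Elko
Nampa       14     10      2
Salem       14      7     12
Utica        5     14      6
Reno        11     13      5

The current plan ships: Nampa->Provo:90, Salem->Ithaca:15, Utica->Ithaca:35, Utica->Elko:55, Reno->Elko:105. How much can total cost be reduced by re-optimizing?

1170

Current plan cost = 90·14 + 15·7 + 35·14 + 55·6 + 105·5 = 2710.
Optimal plan:
  Nampa to Ithaca: 35 × 10 = 350
  Nampa to Elko: 55 × 2 = 110
  Salem to Ithaca: 15 × 7 = 105
  Utica to Provo: 90 × 5 = 450
  Reno to Elko: 105 × 5 = 525
Optimal cost = 1540.
Saving = 2710 − 1540 = 1170.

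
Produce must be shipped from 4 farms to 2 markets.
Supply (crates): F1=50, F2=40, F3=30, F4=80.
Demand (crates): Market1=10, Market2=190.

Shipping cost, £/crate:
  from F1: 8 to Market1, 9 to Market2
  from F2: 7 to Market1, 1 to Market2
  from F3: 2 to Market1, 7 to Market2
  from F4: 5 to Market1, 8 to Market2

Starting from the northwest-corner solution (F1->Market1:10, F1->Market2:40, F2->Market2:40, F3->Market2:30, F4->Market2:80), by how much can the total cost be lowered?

Current plan cost = 10·8 + 40·9 + 40·1 + 30·7 + 80·8 = £1330.
Optimal plan:
  F1→Market2: 50 crates
  F2→Market2: 40 crates
  F3→Market1: 10 crates
  F3→Market2: 20 crates
  F4→Market2: 80 crates
Optimal cost = £1290.
Saving = 1330 − 1290 = £40.

40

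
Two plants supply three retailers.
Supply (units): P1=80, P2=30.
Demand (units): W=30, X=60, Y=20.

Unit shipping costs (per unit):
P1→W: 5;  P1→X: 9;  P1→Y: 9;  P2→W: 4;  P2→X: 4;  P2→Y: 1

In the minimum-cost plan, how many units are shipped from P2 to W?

0

Optimal shipments:
  P1->W: 30 × 5 = 150
  P1->X: 50 × 9 = 450
  P2->X: 10 × 4 = 40
  P2->Y: 20 × 1 = 20
Total cost = 660.
The route P2→W is not used.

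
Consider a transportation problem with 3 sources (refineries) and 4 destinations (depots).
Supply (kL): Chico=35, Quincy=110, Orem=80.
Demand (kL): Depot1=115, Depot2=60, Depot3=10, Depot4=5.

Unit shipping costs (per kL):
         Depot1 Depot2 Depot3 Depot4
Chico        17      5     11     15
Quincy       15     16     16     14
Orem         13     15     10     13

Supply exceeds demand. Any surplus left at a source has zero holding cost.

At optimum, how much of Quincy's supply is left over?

Minimum-cost shipments:
  Chico->Depot2: 35 × 5 = 175
  Quincy->Depot1: 45 × 15 = 675
  Quincy->Depot2: 25 × 16 = 400
  Quincy->Depot4: 5 × 14 = 70
  Orem->Depot1: 70 × 13 = 910
  Orem->Depot3: 10 × 10 = 100
Total cost = 2330.
Quincy ships 75 of its 110, leaving 35.

35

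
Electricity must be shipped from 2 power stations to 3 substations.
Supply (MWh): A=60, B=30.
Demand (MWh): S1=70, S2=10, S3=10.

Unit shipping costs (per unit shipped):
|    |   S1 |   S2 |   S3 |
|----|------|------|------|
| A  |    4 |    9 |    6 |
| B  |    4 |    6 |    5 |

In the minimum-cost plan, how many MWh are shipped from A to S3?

Solving gives:
  A–S1: 60 MWh
  B–S1: 10 MWh
  B–S2: 10 MWh
  B–S3: 10 MWh
Total cost = 390.
The route A→S3 is not used.

0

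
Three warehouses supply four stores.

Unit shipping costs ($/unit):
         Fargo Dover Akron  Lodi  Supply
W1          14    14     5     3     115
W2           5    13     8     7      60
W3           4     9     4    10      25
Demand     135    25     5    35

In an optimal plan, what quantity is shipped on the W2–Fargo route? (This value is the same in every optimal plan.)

60

Optimal shipments:
  W1->Fargo: 50 × $14 = $700
  W1->Dover: 25 × $14 = $350
  W1->Akron: 5 × $5 = $25
  W1->Lodi: 35 × $3 = $105
  W2->Fargo: 60 × $5 = $300
  W3->Fargo: 25 × $4 = $100
Total cost = $1580.
So W2→Fargo carries 60 units.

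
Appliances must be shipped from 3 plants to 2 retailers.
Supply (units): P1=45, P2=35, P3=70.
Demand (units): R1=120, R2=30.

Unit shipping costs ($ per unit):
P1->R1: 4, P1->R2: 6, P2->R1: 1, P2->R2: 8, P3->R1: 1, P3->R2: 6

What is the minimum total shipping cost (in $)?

An optimal shipping plan:
  P1–R1: 15 × $4 = $60
  P1–R2: 30 × $6 = $180
  P2–R1: 35 × $1 = $35
  P3–R1: 70 × $1 = $70
Total = 60 + 180 + 35 + 70 = $345.
(Supply check: P1 ships 45; P2 ships 35; P3 ships 70.)

345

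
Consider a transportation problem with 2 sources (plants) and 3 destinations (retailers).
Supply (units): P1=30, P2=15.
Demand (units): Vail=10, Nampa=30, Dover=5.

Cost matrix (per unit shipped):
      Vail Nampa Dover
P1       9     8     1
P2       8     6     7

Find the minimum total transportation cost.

305

An optimal shipping plan:
  P1–Vail: 10 units
  P1–Nampa: 15 units
  P1–Dover: 5 units
  P2–Nampa: 15 units
Total cost = 305.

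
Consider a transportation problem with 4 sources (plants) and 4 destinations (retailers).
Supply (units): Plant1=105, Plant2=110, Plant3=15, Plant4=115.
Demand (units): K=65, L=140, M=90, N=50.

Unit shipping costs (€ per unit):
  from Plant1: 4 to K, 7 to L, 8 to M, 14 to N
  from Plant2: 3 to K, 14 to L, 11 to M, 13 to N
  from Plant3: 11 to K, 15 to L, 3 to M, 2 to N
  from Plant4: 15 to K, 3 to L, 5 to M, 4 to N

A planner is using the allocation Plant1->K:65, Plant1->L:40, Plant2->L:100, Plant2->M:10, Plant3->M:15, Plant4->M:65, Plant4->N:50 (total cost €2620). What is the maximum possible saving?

740

Current plan cost = 65·4 + 40·7 + 100·14 + 10·11 + 15·3 + 65·5 + 50·4 = €2620.
Optimal plan:
  Plant1→L: 60 × €7 = €420
  Plant1→M: 45 × €8 = €360
  Plant2→K: 65 × €3 = €195
  Plant2→M: 45 × €11 = €495
  Plant3→N: 15 × €2 = €30
  Plant4→L: 80 × €3 = €240
  Plant4→N: 35 × €4 = €140
Optimal cost = €1880.
Saving = 2620 − 1880 = €740.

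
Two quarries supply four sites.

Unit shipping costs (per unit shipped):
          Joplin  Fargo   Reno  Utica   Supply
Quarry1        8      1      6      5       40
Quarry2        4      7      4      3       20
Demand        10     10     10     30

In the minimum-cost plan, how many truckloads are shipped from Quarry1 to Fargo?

10

Solving gives:
  Quarry1→Fargo: 10 × 1 = 10
  Quarry1→Reno: 10 × 6 = 60
  Quarry1→Utica: 20 × 5 = 100
  Quarry2→Joplin: 10 × 4 = 40
  Quarry2→Utica: 10 × 3 = 30
Total cost = 240.
So Quarry1→Fargo carries 10 truckloads.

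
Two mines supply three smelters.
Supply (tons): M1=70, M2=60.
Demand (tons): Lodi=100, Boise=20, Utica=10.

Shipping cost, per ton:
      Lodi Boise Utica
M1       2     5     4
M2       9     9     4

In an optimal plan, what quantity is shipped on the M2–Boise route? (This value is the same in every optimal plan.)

20

Optimal shipments:
  M1 to Lodi: 70 × 2 = 140
  M2 to Lodi: 30 × 9 = 270
  M2 to Boise: 20 × 9 = 180
  M2 to Utica: 10 × 4 = 40
Total cost = 630.
So M2→Boise carries 20 tons.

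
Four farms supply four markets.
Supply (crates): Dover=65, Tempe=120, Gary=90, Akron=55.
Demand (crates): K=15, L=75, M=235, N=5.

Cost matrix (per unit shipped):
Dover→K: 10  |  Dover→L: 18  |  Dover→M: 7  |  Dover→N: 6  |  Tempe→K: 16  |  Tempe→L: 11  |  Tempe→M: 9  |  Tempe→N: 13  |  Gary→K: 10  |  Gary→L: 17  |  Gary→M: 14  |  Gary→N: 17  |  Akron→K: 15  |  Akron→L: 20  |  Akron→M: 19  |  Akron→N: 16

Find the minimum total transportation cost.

One minimum-cost allocation:
  Dover->M: 65 × 7 = 455
  Tempe->L: 25 × 11 = 275
  Tempe->M: 95 × 9 = 855
  Gary->K: 15 × 10 = 150
  Gary->M: 75 × 14 = 1050
  Akron->L: 50 × 20 = 1000
  Akron->N: 5 × 16 = 80
Total = 455 + 275 + 855 + 150 + 1050 + 1000 + 80 = 3865.

3865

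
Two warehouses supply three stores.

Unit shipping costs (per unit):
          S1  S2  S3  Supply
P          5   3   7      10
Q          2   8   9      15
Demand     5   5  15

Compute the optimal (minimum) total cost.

150

Optimal allocation:
  P–S2: 5 × 3 = 15
  P–S3: 5 × 7 = 35
  Q–S1: 5 × 2 = 10
  Q–S3: 10 × 9 = 90
Total = 15 + 35 + 10 + 90 = 150.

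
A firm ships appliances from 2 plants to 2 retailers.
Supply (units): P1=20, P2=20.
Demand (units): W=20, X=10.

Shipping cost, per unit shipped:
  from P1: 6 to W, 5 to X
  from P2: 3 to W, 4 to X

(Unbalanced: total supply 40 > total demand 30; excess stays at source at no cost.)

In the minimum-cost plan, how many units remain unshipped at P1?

10

An optimal plan:
  P1–X: 10 × 5 = 50
  P2–W: 20 × 3 = 60
Total cost = 110.
P1 ships 10 of its 20, leaving 10.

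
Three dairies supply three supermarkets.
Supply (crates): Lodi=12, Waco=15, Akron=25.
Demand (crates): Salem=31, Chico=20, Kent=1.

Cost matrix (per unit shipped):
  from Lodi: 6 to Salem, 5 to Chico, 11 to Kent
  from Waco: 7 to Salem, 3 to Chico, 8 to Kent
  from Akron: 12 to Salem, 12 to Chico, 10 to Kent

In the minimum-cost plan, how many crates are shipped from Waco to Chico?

Solving gives:
  Lodi->Salem: 7 × 6 = 42
  Lodi->Chico: 5 × 5 = 25
  Waco->Chico: 15 × 3 = 45
  Akron->Salem: 24 × 12 = 288
  Akron->Kent: 1 × 10 = 10
Total cost = 410.
So Waco→Chico carries 15 crates.

15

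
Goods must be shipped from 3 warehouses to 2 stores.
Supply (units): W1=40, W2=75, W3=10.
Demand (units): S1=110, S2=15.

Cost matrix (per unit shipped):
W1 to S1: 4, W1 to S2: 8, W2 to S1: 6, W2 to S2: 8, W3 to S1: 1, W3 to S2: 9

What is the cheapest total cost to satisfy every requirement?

650

One minimum-cost allocation:
  W1→S1: 40 × 4 = 160
  W2→S1: 60 × 6 = 360
  W2→S2: 15 × 8 = 120
  W3→S1: 10 × 1 = 10
Total = 160 + 360 + 120 + 10 = 650.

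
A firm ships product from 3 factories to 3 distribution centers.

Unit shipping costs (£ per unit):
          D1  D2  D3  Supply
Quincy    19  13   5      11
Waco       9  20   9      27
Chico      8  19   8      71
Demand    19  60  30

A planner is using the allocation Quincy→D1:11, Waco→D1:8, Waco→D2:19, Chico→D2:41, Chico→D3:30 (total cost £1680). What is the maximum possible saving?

Current plan cost = 11·19 + 8·9 + 19·20 + 41·19 + 30·8 = £1680.
Optimal plan:
  Quincy→D2: 11 × £13 = £143
  Waco→D3: 27 × £9 = £243
  Chico→D1: 19 × £8 = £152
  Chico→D2: 49 × £19 = £931
  Chico→D3: 3 × £8 = £24
Optimal cost = £1493.
Saving = 1680 − 1493 = £187.

187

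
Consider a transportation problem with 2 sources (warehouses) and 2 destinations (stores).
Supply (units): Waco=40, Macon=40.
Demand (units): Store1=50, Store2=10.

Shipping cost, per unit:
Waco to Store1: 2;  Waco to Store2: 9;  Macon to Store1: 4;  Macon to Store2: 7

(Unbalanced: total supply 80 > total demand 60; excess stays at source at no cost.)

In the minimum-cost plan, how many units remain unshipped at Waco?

An optimal plan:
  Waco->Store1: 40 × 2 = 80
  Macon->Store1: 10 × 4 = 40
  Macon->Store2: 10 × 7 = 70
Total cost = 190.
Waco ships 40 of its 40, leaving 0.

0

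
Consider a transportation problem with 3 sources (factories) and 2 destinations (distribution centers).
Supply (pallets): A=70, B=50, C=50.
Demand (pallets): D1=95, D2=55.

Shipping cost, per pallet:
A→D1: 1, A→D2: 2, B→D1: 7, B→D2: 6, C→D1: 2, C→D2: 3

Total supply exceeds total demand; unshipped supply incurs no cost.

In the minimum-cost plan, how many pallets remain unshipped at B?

20

An optimal plan:
  A–D1: 45 × 1 = 45
  A–D2: 25 × 2 = 50
  B–D2: 30 × 6 = 180
  C–D1: 50 × 2 = 100
Total cost = 375.
B ships 30 of its 50, leaving 20.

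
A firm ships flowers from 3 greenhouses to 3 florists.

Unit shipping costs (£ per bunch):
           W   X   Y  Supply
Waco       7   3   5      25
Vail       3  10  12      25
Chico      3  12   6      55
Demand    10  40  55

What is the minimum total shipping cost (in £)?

585

A cheapest plan:
  Waco to X: 25 × £3 = £75
  Vail to W: 10 × £3 = £30
  Vail to X: 15 × £10 = £150
  Chico to Y: 55 × £6 = £330
Total = 75 + 30 + 150 + 330 = £585.
(Supply check: Waco ships 25; Vail ships 25; Chico ships 55.)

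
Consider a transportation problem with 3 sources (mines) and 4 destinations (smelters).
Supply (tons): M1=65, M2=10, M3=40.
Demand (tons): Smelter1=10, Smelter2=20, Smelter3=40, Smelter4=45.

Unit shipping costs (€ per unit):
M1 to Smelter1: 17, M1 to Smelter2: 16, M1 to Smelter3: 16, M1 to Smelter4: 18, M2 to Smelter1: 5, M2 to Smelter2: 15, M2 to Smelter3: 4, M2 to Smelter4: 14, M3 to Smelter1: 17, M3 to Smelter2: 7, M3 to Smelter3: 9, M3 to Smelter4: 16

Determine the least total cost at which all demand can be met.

One minimum-cost allocation:
  M1 to Smelter3: 20 × €16 = €320
  M1 to Smelter4: 45 × €18 = €810
  M2 to Smelter1: 10 × €5 = €50
  M3 to Smelter2: 20 × €7 = €140
  M3 to Smelter3: 20 × €9 = €180
Total = 320 + 810 + 50 + 140 + 180 = €1500.

1500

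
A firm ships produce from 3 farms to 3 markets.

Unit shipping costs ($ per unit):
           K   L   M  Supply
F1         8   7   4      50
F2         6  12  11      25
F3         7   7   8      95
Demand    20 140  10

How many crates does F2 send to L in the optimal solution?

5

Optimal shipments:
  F1 to L: 40 × $7 = $280
  F1 to M: 10 × $4 = $40
  F2 to K: 20 × $6 = $120
  F2 to L: 5 × $12 = $60
  F3 to L: 95 × $7 = $665
Total cost = $1165.
So F2→L carries 5 crates.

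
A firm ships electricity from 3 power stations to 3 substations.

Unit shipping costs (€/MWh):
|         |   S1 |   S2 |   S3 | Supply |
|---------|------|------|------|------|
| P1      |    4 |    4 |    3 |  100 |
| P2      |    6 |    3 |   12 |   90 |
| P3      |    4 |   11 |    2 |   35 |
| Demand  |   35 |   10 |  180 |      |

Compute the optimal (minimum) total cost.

A cheapest plan:
  P1 to S3: 100 MWh
  P2 to S1: 35 MWh
  P2 to S2: 10 MWh
  P2 to S3: 45 MWh
  P3 to S3: 35 MWh
Total cost = €1150.

1150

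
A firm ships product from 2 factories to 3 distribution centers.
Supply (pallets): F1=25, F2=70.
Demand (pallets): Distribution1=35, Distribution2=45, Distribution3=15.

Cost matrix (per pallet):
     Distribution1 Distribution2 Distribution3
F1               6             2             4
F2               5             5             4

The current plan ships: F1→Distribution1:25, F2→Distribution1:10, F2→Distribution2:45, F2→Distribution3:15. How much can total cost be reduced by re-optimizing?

Current plan cost = 25·6 + 10·5 + 45·5 + 15·4 = 485.
Optimal plan:
  F1→Distribution2: 25 × 2 = 50
  F2→Distribution1: 35 × 5 = 175
  F2→Distribution2: 20 × 5 = 100
  F2→Distribution3: 15 × 4 = 60
Optimal cost = 385.
Saving = 485 − 385 = 100.

100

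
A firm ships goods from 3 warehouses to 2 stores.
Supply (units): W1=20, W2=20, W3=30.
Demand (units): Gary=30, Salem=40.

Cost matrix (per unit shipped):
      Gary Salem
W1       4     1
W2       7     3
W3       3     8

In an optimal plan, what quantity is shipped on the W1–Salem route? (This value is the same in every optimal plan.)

20

The minimum-cost plan:
  W1–Salem: 20 × 1 = 20
  W2–Salem: 20 × 3 = 60
  W3–Gary: 30 × 3 = 90
Total cost = 170.
So W1→Salem carries 20 units.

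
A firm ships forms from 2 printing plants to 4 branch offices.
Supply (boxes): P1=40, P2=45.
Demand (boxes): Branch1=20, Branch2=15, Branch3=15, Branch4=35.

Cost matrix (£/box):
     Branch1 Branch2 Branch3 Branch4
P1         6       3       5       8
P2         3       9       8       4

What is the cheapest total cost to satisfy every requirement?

350

A cheapest plan:
  P1 to Branch1: 10 × £6 = £60
  P1 to Branch2: 15 × £3 = £45
  P1 to Branch3: 15 × £5 = £75
  P2 to Branch1: 10 × £3 = £30
  P2 to Branch4: 35 × £4 = £140
Total = 60 + 45 + 75 + 30 + 140 = £350.
(Supply check: P1 ships 40; P2 ships 45.)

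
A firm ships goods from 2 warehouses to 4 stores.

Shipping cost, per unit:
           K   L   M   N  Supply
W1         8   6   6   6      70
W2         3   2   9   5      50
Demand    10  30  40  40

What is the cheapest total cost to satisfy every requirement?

560

Optimal allocation:
  W1 to M: 40 × 6 = 240
  W1 to N: 30 × 6 = 180
  W2 to K: 10 × 3 = 30
  W2 to L: 30 × 2 = 60
  W2 to N: 10 × 5 = 50
Total = 240 + 180 + 30 + 60 + 50 = 560.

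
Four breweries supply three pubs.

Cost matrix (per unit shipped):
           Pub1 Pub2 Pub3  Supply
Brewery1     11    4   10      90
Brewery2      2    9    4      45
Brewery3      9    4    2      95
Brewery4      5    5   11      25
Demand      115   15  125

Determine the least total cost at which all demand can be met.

Optimal allocation:
  Brewery1–Pub1: 45 × 11 = 495
  Brewery1–Pub2: 15 × 4 = 60
  Brewery1–Pub3: 30 × 10 = 300
  Brewery2–Pub1: 45 × 2 = 90
  Brewery3–Pub3: 95 × 2 = 190
  Brewery4–Pub1: 25 × 5 = 125
Total = 495 + 60 + 300 + 90 + 190 + 125 = 1260.

1260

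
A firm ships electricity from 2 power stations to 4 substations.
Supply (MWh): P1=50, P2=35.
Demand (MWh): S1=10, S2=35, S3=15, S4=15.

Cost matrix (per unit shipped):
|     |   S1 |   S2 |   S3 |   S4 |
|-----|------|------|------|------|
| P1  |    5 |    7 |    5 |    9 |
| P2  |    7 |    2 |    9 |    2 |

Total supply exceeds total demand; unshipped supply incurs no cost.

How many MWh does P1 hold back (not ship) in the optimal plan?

10

An optimal plan:
  P1 to S1: 10 × 5 = 50
  P1 to S2: 15 × 7 = 105
  P1 to S3: 15 × 5 = 75
  P2 to S2: 20 × 2 = 40
  P2 to S4: 15 × 2 = 30
Total cost = 300.
P1 ships 40 of its 50, leaving 10.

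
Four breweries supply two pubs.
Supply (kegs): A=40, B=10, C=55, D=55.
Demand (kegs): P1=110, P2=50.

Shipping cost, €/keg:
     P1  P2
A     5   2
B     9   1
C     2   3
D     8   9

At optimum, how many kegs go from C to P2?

Optimal shipments:
  A–P2: 40 × €2 = €80
  B–P2: 10 × €1 = €10
  C–P1: 55 × €2 = €110
  D–P1: 55 × €8 = €440
Total cost = €640.
The route C→P2 is not used.

0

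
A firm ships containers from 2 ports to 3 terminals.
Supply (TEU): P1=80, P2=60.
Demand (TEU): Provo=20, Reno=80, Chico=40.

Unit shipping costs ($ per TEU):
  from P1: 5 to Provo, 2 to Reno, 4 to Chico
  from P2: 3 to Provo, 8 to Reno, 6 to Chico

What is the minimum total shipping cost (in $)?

460

Optimal allocation:
  P1 to Reno: 80 TEU
  P2 to Provo: 20 TEU
  P2 to Chico: 40 TEU
Total cost = $460.
(Supply check: P1 ships 80; P2 ships 60.)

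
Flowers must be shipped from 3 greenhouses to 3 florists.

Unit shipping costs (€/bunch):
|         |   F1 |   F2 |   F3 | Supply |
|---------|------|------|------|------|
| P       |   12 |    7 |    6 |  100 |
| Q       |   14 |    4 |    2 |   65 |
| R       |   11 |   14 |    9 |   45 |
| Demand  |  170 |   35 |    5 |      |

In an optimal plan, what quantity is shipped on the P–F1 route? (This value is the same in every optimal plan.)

100

Solving gives:
  P->F1: 100 bunches
  Q->F1: 25 bunches
  Q->F2: 35 bunches
  Q->F3: 5 bunches
  R->F1: 45 bunches
Total cost = €2195.
So P→F1 carries 100 bunches.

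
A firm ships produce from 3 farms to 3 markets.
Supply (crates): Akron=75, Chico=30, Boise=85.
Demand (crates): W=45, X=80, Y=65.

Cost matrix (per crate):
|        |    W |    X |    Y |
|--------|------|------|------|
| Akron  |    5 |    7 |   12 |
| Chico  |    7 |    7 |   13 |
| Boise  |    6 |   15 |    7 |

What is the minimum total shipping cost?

1260

A cheapest plan:
  Akron–W: 25 × 5 = 125
  Akron–X: 50 × 7 = 350
  Chico–X: 30 × 7 = 210
  Boise–W: 20 × 6 = 120
  Boise–Y: 65 × 7 = 455
Total = 125 + 350 + 210 + 120 + 455 = 1260.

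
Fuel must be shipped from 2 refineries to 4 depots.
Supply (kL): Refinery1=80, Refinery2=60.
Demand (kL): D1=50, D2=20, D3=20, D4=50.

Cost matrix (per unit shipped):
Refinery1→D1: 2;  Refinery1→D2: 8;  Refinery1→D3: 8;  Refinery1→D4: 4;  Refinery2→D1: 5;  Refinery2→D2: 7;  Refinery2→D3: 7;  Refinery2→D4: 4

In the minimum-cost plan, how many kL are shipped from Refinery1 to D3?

Optimal shipments:
  Refinery1 to D1: 50 × 2 = 100
  Refinery1 to D4: 30 × 4 = 120
  Refinery2 to D2: 20 × 7 = 140
  Refinery2 to D3: 20 × 7 = 140
  Refinery2 to D4: 20 × 4 = 80
Total cost = 580.
The route Refinery1→D3 is not used.

0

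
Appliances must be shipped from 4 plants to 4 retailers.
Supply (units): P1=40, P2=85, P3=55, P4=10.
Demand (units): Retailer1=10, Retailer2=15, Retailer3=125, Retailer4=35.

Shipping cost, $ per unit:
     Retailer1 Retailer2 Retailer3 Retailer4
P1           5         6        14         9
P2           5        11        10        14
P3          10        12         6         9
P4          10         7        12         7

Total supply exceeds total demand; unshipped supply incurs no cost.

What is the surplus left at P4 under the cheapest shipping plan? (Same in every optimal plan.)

0

An optimal plan:
  P1→Retailer2: 15 × $6 = $90
  P1→Retailer4: 25 × $9 = $225
  P2→Retailer1: 10 × $5 = $50
  P2→Retailer3: 70 × $10 = $700
  P3→Retailer3: 55 × $6 = $330
  P4→Retailer4: 10 × $7 = $70
Total cost = $1465.
P4 ships 10 of its 10, leaving 0.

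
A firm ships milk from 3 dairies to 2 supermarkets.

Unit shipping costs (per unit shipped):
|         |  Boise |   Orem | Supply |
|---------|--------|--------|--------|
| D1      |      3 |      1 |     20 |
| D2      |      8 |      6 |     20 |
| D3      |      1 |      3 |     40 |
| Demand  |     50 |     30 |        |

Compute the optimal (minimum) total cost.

One minimum-cost allocation:
  D1→Boise: 10 crates
  D1→Orem: 10 crates
  D2→Orem: 20 crates
  D3→Boise: 40 crates
Total cost = 200.

200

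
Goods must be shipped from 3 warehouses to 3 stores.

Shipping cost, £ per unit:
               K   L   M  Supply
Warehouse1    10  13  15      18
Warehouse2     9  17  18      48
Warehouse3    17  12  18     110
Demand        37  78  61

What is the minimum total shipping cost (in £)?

A cheapest plan:
  Warehouse1->M: 18 × £15 = £270
  Warehouse2->K: 37 × £9 = £333
  Warehouse2->M: 11 × £18 = £198
  Warehouse3->L: 78 × £12 = £936
  Warehouse3->M: 32 × £18 = £576
Total = 270 + 333 + 198 + 936 + 576 = £2313.
(Supply check: Warehouse1 ships 18; Warehouse2 ships 48; Warehouse3 ships 110.)

2313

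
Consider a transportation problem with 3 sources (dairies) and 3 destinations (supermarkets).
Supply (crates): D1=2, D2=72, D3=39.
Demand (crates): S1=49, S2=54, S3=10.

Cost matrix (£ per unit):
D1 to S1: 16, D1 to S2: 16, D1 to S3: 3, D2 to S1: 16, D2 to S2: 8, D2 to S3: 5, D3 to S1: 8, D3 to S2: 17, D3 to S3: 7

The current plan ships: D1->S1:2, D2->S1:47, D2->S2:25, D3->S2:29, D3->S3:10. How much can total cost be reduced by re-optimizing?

597

Current plan cost = 2·16 + 47·16 + 25·8 + 29·17 + 10·7 = £1547.
Optimal plan:
  D1 to S3: 2 crates
  D2 to S1: 10 crates
  D2 to S2: 54 crates
  D2 to S3: 8 crates
  D3 to S1: 39 crates
Optimal cost = £950.
Saving = 1547 − 950 = £597.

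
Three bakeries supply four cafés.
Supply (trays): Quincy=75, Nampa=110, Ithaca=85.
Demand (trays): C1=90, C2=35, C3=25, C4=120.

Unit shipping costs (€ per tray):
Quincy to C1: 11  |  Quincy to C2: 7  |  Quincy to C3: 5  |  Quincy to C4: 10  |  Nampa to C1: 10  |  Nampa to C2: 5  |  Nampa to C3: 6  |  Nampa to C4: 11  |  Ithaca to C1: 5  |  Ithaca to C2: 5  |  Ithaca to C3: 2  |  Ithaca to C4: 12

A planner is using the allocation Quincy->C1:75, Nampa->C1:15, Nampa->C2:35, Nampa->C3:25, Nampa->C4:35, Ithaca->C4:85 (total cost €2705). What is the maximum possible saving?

Current plan cost = 75·11 + 15·10 + 35·5 + 25·6 + 35·11 + 85·12 = €2705.
Optimal plan:
  Quincy–C4: 75 × €10 = €750
  Nampa–C1: 5 × €10 = €50
  Nampa–C2: 35 × €5 = €175
  Nampa–C3: 25 × €6 = €150
  Nampa–C4: 45 × €11 = €495
  Ithaca–C1: 85 × €5 = €425
Optimal cost = €2045.
Saving = 2705 − 2045 = €660.

660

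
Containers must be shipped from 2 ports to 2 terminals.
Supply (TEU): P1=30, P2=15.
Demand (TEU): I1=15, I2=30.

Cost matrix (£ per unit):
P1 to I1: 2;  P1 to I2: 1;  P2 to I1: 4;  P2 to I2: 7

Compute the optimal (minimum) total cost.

A cheapest plan:
  P1→I2: 30 × £1 = £30
  P2→I1: 15 × £4 = £60
Total = 30 + 60 = £90.

90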